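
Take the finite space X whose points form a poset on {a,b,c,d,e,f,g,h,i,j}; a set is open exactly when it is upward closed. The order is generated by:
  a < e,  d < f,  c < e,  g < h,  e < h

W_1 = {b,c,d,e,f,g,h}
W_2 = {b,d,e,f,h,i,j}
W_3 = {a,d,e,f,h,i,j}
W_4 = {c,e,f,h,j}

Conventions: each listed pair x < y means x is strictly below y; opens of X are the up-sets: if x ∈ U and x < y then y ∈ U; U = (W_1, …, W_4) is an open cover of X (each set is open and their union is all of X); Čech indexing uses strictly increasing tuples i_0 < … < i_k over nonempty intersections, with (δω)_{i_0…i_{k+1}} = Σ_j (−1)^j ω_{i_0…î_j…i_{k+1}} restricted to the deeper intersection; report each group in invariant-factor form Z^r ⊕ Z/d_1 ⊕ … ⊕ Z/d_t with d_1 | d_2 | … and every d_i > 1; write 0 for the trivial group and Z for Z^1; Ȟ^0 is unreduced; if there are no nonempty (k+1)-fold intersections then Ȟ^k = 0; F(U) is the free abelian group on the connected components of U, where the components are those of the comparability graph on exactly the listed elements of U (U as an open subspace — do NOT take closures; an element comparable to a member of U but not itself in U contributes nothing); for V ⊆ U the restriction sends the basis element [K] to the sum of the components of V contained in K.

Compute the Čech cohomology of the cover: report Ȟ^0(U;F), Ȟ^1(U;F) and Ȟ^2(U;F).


Ȟ^0 ≅ Z^5, Ȟ^1 ≅ 0 and Ȟ^2 ≅ 0

intersection data:
  W12={b,d,e,f,h} W13={d,e,f,h} W14={c,e,f,h} W23={d,e,f,h,i,j} W24={e,f,h,j} W34={e,f,h,j}
  W123={d,e,f,h} W124={e,f,h} W134={e,f,h} W234={e,f,h,j}
  W1234={e,f,h}
components per intersection:
  W1: {b} {c,e,g,h} {d,f}
  W2: {b} {d,f} {e,h} {i} {j}
  W3: {a,e,h} {d,f} {i} {j}
  W4: {c,e,h} {f} {j}
  W12: {b} {d,f} {e,h}
  W13: {d,f} {e,h}
  W14: {c,e,h} {f}
  W23: {d,f} {e,h} {i} {j}
  W24: {e,h} {f} {j}
  W34: {e,h} {f} {j}
  W123: {d,f} {e,h}
  W124: {e,h} {f}
  W134: {e,h} {f}
  W234: {e,h} {f} {j}
  W1234: {e,h} {f}
C dims 15,17,9,2; δ0: rk 10, SNF 1^10; δ1: rk 7, SNF 1^7; δ2: rk 2, SNF 1^2
Ȟ^0 = (15 − 10) − 0 = 5, so Ȟ^0 ≅ Z^5
Ȟ^1 = (17 − 7) − 10 = 0, so Ȟ^1 ≅ 0
Ȟ^2 = (9 − 2) − 7 = 0, so Ȟ^2 ≅ 0


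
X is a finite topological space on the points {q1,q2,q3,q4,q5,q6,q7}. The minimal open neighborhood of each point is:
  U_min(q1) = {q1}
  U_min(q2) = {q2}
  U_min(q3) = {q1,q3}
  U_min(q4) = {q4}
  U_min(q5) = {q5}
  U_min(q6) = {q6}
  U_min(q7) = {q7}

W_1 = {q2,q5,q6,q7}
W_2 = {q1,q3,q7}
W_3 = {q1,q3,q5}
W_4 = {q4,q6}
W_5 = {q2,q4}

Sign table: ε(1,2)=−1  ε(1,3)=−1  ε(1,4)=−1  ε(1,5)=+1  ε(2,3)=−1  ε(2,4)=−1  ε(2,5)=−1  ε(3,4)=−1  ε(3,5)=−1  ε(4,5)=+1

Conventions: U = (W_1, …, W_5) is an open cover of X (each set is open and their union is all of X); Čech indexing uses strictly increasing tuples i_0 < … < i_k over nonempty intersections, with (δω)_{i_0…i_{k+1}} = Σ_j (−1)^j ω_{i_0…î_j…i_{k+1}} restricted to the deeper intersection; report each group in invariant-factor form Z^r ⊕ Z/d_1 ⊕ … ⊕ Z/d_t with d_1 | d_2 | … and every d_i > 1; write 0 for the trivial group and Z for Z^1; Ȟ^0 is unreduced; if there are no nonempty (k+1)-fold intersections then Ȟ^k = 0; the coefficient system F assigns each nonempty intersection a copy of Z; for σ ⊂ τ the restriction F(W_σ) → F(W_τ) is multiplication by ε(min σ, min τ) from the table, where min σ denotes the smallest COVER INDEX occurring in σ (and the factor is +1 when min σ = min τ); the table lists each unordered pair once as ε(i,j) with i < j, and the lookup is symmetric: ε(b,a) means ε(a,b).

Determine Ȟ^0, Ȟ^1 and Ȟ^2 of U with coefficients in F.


Ȟ^0(U;F) ≅ 0; Ȟ^1(U;F) ≅ Z ⊕ Z/2; Ȟ^2(U;F) ≅ 0

intersection data:
  W12={q7} W13={q5} W14={q6} W15={q2} W23={q1,q3} W45={q4}
C dims 5,6; δ0: rk 5, SNF 1^4·2
Ȟ^0 = (5 − 5) − 0 = 0, so Ȟ^0 ≅ 0
Ȟ^1 = (6 − 0) − 5 = 1 plus torsion [2], so Ȟ^1 ≅ Z ⊕ Z/2
Ȟ^2 = (0 − 0) − 0 = 0, so Ȟ^2 ≅ 0


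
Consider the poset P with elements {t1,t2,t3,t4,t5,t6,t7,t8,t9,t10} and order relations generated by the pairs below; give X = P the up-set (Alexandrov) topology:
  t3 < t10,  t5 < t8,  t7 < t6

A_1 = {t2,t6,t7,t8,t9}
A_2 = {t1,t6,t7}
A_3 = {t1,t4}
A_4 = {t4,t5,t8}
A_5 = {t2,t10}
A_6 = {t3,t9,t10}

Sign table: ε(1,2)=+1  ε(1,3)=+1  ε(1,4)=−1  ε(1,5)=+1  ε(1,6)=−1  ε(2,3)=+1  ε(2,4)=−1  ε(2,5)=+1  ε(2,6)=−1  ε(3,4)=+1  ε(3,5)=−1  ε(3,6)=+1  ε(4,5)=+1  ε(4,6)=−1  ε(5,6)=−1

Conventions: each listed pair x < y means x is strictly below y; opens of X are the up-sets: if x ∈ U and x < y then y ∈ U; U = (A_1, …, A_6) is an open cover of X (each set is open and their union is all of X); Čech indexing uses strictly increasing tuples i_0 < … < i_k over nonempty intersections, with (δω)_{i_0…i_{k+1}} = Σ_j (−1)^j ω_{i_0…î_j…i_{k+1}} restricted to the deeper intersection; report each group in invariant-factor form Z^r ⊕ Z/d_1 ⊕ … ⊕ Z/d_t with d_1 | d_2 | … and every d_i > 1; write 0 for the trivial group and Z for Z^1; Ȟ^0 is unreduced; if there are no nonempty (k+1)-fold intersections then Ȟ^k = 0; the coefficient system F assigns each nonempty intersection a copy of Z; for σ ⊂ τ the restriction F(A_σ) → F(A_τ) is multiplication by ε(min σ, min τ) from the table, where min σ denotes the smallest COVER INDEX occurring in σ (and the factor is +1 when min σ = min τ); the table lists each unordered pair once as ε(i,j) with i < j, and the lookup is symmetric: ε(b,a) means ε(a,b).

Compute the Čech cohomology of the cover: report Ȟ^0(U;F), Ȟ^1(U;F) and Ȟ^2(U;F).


Ȟ^0(U;F) ≅ 0, Ȟ^1(U;F) ≅ Z ⊕ Z/2 and Ȟ^2(U;F) ≅ 0

cover nerve:
  A12={t6,t7} A14={t8} A15={t2} A16={t9} A23={t1} A34={t4} A56={t10}
C dims 6,7; δ0: rk 6, SNF 1^5·2
Ȟ^0: (6−6)−0=0 ⇒ 0
Ȟ^1: (7−0)−6=1 plus torsion [2] ⇒ Z ⊕ Z/2
Ȟ^2: (0−0)−0=0 ⇒ 0


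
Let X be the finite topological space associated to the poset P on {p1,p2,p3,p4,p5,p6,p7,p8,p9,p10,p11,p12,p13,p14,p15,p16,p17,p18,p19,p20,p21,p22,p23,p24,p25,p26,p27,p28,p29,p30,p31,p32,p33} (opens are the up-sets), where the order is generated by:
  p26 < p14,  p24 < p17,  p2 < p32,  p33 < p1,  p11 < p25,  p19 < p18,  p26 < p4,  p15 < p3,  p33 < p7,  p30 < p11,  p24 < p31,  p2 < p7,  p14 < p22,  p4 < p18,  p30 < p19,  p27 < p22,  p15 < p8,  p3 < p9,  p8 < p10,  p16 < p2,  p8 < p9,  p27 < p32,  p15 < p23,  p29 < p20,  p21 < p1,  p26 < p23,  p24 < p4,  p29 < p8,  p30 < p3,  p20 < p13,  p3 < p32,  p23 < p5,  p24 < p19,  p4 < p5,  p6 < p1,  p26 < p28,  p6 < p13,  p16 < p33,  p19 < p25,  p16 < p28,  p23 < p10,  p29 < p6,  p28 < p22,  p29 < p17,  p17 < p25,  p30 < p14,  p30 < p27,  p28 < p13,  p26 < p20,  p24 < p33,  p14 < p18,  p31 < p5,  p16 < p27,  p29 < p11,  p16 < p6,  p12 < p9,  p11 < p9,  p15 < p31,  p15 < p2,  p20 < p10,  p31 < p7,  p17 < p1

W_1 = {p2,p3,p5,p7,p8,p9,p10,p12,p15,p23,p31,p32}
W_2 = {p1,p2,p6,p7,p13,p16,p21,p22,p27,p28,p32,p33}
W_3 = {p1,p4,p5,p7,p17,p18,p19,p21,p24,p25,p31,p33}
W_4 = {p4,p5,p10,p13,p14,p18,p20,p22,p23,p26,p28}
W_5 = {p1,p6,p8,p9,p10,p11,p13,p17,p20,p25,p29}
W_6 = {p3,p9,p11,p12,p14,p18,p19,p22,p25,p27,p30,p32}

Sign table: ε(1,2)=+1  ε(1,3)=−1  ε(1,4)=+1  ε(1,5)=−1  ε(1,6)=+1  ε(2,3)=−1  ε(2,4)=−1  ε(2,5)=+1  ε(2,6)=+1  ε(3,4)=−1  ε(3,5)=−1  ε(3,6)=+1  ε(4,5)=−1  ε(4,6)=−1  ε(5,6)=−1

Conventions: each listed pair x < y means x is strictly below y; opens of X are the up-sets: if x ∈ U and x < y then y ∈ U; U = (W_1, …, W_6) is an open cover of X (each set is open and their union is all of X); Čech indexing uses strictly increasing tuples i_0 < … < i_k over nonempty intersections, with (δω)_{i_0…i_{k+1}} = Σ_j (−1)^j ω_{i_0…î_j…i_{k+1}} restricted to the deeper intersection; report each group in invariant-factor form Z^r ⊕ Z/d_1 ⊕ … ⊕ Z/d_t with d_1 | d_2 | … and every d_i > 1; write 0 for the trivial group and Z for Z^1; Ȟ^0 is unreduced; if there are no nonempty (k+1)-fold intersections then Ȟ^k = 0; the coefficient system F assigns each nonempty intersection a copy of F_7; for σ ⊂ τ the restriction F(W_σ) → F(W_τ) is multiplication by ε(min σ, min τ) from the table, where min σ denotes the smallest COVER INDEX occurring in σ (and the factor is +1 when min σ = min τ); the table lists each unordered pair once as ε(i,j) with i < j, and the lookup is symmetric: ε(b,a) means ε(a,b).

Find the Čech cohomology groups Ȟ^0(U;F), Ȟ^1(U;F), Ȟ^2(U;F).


nerve of the cover:
  W12={p2,p7,p32} W13={p5,p7,p31} W14={p5,p10,p23} W15={p8,p9,p10} W16={p3,p9,p12,p32} W23={p1,p7,p21,p33} W24={p13,p22,p28} W25={p1,p6,p13} W26={p22,p27,p32} W34={p4,p5,p18} W35={p1,p17,p25} W36={p18,p19,p25} W45={p10,p13,p20} W46={p14,p18,p22} W56={p9,p11,p25}
  W123={p7} W126={p32} W134={p5} W145={p10} W156={p9} W235={p1} W245={p13} W246={p22} W346={p18} W356={p25}
C dims 6,15,10; δ0: rk_F7 6; δ1: rk_F7 9
Ȟ^0 = (6 − 6) − 0 = 0, so Ȟ^0 ≅ 0
Ȟ^1 = (15 − 9) − 6 = 0, so Ȟ^1 ≅ 0
Ȟ^2 = (10 − 0) − 9 = 1, so Ȟ^2 ≅ Z/7

Ȟ^0(U;F) ≅ 0, Ȟ^1(U;F) ≅ 0 and Ȟ^2(U;F) ≅ Z/7


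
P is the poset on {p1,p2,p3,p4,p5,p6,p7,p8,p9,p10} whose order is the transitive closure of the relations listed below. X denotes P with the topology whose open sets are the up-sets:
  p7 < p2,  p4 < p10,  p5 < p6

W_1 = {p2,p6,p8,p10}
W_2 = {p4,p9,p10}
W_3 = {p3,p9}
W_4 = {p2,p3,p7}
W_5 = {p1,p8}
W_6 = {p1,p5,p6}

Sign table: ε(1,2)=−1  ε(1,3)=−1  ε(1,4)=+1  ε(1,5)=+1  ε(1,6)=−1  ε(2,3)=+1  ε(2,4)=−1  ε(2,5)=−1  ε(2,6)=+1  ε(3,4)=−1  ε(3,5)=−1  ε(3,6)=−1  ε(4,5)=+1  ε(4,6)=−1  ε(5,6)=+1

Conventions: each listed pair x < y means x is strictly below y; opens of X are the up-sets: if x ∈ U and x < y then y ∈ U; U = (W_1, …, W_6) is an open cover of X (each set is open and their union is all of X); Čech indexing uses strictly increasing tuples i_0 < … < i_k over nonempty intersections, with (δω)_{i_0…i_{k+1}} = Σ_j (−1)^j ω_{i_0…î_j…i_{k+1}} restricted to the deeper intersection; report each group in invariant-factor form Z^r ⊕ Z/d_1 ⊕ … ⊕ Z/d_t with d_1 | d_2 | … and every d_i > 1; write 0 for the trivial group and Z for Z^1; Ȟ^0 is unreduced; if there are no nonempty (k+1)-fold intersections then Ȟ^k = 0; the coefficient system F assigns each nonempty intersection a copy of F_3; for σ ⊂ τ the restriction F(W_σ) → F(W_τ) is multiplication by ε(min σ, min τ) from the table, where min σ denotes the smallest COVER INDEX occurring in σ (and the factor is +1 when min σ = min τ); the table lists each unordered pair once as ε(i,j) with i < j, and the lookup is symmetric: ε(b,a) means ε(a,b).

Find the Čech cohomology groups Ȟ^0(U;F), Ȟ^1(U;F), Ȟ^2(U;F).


nonempty overlaps:
  W12={p10} W14={p2} W15={p8} W16={p6} W23={p9} W34={p3} W56={p1}
C dims 6,7; δ0: rk_F3 6
degree 0: 6−6−0 = 0 → Ȟ^0 ≅ 0
degree 1: 7−0−6 = 1 → Ȟ^1 ≅ Z/3
degree 2: 0−0−0 = 0 → Ȟ^2 ≅ 0

Ȟ^0(U;F) ≅ 0; Ȟ^1(U;F) ≅ Z/3; Ȟ^2(U;F) ≅ 0


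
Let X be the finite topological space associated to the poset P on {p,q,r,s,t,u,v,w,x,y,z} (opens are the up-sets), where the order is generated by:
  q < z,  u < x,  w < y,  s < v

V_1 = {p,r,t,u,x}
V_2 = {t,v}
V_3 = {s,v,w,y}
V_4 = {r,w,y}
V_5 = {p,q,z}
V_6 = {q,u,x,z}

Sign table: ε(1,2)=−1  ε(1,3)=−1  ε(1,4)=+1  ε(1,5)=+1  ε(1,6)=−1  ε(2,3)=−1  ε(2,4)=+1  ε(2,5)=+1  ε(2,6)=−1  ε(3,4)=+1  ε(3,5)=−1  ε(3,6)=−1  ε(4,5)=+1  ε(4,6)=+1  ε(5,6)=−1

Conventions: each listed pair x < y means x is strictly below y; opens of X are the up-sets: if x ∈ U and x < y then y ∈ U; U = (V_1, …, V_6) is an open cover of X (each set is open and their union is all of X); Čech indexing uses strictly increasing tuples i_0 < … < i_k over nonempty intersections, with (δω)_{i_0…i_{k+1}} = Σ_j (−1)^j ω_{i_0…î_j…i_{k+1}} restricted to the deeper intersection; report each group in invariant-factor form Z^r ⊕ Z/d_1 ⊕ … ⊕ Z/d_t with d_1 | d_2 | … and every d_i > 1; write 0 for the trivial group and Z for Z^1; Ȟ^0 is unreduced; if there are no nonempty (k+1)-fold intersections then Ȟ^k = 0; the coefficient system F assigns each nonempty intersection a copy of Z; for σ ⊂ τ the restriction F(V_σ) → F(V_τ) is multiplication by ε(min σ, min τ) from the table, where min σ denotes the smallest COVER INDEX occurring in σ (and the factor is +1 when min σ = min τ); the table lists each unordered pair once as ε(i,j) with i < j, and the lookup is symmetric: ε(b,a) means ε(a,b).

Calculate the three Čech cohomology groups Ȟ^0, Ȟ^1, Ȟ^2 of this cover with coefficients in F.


nerve simplices:
  V12={t} V14={r} V15={p} V16={u,x} V23={v} V34={w,y} V56={q,z}
C dims 6,7; δ0: rk 5, SNF 1^5
degree 0: 6−5−0 = 1 → Ȟ^0 ≅ Z
degree 1: 7−0−5 = 2 → Ȟ^1 ≅ Z^2
degree 2: 0−0−0 = 0 → Ȟ^2 ≅ 0

Ȟ^0(U;F) ≅ Z, Ȟ^1(U;F) ≅ Z^2 and Ȟ^2(U;F) ≅ 0


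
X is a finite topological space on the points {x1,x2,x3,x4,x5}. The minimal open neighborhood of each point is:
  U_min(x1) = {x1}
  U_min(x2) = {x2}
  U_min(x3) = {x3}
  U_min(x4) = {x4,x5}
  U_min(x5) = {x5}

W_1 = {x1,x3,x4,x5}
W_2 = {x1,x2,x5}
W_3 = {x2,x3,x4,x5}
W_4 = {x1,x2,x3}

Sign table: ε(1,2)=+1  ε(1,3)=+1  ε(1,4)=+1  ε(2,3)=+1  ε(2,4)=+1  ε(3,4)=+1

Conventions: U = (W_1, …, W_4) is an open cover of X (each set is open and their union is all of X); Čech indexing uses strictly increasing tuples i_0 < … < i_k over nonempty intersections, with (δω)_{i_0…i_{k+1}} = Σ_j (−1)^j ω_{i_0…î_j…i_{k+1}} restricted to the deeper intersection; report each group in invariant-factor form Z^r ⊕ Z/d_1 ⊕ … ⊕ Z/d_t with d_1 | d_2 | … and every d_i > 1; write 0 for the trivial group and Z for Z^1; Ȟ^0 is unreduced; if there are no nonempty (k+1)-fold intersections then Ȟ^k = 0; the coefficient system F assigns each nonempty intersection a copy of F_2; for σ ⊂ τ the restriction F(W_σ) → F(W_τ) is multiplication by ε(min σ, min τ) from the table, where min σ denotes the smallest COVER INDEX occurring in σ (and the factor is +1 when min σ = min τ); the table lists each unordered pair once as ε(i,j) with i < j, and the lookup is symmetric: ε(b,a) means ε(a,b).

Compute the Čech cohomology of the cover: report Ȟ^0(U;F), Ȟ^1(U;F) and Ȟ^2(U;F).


Ȟ^0(U;F) ≅ Z/2,  Ȟ^1(U;F) ≅ 0,  Ȟ^2(U;F) ≅ Z/2

cover nerve:
  W12={x1,x5} W13={x3,x4,x5} W14={x1,x3} W23={x2,x5} W24={x1,x2} W34={x2,x3}
  W123={x5} W124={x1} W134={x3} W234={x2}
C dims 4,6,4; δ0: rk_F2 3; δ1: rk_F2 3
Ȟ^0: (4−3)−0=1 ⇒ Z/2
Ȟ^1: (6−3)−3=0 ⇒ 0
Ȟ^2: (4−0)−3=1 ⇒ Z/2


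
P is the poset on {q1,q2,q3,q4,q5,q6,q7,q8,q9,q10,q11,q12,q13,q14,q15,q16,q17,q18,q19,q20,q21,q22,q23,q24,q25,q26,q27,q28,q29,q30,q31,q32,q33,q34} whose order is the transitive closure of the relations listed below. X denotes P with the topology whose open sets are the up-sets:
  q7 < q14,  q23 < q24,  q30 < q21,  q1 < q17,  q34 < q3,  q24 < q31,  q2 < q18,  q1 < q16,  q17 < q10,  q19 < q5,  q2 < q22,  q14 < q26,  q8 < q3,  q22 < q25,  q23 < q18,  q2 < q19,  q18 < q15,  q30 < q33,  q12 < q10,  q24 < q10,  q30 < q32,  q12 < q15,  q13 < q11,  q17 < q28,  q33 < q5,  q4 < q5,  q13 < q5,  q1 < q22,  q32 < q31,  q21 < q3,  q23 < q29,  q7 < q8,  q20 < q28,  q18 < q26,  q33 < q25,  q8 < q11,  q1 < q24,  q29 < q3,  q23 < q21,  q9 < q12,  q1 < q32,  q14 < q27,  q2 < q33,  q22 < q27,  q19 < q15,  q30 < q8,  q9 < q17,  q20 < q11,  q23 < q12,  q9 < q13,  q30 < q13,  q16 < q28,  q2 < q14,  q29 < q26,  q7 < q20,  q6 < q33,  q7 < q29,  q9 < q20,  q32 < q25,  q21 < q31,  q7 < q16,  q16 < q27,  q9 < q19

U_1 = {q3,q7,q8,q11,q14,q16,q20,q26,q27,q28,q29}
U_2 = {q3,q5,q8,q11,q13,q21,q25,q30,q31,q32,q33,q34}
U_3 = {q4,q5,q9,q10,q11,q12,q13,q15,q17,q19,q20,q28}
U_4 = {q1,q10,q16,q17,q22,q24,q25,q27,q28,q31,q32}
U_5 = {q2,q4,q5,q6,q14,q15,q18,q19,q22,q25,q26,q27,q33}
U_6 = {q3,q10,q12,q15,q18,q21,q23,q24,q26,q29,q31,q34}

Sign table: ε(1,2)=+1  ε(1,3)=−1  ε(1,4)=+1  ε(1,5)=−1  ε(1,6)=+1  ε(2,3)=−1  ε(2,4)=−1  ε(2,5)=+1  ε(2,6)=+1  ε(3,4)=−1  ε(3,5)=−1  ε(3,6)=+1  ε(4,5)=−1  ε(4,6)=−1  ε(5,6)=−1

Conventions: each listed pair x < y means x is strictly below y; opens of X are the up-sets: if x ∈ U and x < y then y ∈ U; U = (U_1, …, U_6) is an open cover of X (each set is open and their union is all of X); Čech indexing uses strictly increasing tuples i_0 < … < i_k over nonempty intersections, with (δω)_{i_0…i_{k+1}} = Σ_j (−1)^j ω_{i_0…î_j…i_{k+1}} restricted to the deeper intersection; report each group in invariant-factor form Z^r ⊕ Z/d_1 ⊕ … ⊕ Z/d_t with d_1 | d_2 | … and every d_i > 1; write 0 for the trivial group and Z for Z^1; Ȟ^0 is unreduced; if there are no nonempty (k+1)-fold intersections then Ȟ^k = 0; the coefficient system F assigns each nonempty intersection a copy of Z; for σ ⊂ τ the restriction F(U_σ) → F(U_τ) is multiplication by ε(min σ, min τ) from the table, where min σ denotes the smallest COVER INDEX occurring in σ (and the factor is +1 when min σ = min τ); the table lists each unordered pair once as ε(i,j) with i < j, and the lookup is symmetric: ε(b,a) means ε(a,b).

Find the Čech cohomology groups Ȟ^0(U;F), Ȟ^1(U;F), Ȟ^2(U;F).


nerve simplices:
  U12={q3,q8,q11} U13={q11,q20,q28} U14={q16,q27,q28} U15={q14,q26,q27} U16={q3,q26,q29} U23={q5,q11,q13} U24={q25,q31,q32} U25={q5,q25,q33} U26={q3,q21,q31,q34} U34={q10,q17,q28} U35={q4,q5,q15,q19} U36={q10,q12,q15} U45={q22,q25,q27} U46={q10,q24,q31} U56={q15,q18,q26}
  U123={q11} U126={q3} U134={q28} U145={q27} U156={q26} U235={q5} U245={q25} U246={q31} U346={q10} U356={q15}
C dims 6,15,10; δ0: rk 6, SNF 1^5·2; δ1: rk 9, SNF 1^9
degree 0: 6−6−0 = 0 → Ȟ^0 ≅ 0
degree 1: 15−9−6 = 0 plus torsion [2] → Ȟ^1 ≅ Z/2
degree 2: 10−0−9 = 1 → Ȟ^2 ≅ Z

Ȟ^0 = 0; Ȟ^1 = Z/2; Ȟ^2 = Z


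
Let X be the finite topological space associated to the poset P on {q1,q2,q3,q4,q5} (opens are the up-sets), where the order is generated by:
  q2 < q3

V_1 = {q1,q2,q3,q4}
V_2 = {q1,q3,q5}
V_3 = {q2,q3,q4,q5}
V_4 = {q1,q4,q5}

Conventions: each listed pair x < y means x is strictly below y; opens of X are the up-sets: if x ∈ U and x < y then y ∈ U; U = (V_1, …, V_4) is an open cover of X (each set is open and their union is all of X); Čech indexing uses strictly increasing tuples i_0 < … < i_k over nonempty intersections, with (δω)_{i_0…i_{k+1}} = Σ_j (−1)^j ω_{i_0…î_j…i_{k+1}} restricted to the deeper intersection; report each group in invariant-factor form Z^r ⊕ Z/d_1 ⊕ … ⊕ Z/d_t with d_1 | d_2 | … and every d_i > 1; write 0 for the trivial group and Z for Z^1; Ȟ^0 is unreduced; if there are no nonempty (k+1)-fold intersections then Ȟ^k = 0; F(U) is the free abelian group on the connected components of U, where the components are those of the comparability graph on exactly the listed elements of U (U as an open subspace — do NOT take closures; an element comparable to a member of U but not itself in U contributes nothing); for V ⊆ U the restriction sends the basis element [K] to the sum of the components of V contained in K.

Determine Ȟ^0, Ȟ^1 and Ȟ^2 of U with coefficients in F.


nerve simplices:
  V12={q1,q3} V13={q2,q3,q4} V14={q1,q4} V23={q3,q5} V24={q1,q5} V34={q4,q5}
  V123={q3} V124={q1} V134={q4} V234={q5}
components per intersection:
  V1: {q1} {q2,q3} {q4}
  V2: {q1} {q3} {q5}
  V3: {q2,q3} {q4} {q5}
  V4: {q1} {q4} {q5}
  V12: {q1} {q3}
  V13: {q2,q3} {q4}
  V14: {q1} {q4}
  V23: {q3} {q5}
  V24: {q1} {q5}
  V34: {q4} {q5}
  V123: {q3}
  V124: {q1}
  V134: {q4}
  V234: {q5}
C dims 12,12,4; δ0: rk 8, SNF 1^8; δ1: rk 4, SNF 1^4
degree 0: 12−8−0 = 4 → Ȟ^0 ≅ Z^4
degree 1: 12−4−8 = 0 → Ȟ^1 ≅ 0
degree 2: 4−0−4 = 0 → Ȟ^2 ≅ 0

Ȟ^0 = Z^4, Ȟ^1 = 0 and Ȟ^2 = 0


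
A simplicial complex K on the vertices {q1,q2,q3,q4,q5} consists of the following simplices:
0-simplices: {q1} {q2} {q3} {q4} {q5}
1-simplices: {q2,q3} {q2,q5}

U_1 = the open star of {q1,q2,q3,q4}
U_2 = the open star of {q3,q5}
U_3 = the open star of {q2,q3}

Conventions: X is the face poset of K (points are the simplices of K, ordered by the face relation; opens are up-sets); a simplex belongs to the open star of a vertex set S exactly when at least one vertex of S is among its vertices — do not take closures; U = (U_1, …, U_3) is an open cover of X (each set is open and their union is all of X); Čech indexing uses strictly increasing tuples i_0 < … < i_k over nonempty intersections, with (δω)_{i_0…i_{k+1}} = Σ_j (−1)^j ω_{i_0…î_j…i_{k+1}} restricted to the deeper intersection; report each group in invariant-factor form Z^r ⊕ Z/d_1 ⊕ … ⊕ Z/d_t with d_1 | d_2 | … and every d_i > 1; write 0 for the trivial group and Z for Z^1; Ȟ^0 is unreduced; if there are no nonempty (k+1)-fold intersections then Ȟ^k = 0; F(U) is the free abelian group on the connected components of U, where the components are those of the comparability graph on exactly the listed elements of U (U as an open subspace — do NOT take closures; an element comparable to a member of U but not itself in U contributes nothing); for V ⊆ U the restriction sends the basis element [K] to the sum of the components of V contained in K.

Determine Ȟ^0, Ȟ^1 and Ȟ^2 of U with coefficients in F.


nonempty intersections:
  U1={{q1},{q2},{q3},{q4},{q2,q3},{q2,q5}} U2={{q3},{q5},{q2,q3},{q2,q5}} U3={{q2},{q3},{q2,q3},{q2,q5}}
  U12={{q3},{q2,q3},{q2,q5}} U13={{q2},{q3},{q2,q3},{q2,q5}} U23={{q3},{q2,q3},{q2,q5}}
  U123={{q3},{q2,q3},{q2,q5}}
components per intersection:
  U1: {{q1}} {{q2},{q3},{q2,q3},{q2,q5}} {{q4}}
  U2: {{q3},{q2,q3}} {{q5},{q2,q5}}
  U3: {{q2},{q3},{q2,q3},{q2,q5}}
  U12: {{q3},{q2,q3}} {{q2,q5}}
  U13: {{q2},{q3},{q2,q3},{q2,q5}}
  U23: {{q3},{q2,q3}} {{q2,q5}}
  U123: {{q3},{q2,q3}} {{q2,q5}}
C dims 6,5,2; δ0: rk 3, SNF 1^3; δ1: rk 2, SNF 1^2
Ȟ^0: (6−3)−0=3 ⇒ Z^3
Ȟ^1: (5−2)−3=0 ⇒ 0
Ȟ^2: (2−0)−2=0 ⇒ 0

Ȟ^0(U;F) ≅ Z^3; Ȟ^1(U;F) ≅ 0; Ȟ^2(U;F) ≅ 0


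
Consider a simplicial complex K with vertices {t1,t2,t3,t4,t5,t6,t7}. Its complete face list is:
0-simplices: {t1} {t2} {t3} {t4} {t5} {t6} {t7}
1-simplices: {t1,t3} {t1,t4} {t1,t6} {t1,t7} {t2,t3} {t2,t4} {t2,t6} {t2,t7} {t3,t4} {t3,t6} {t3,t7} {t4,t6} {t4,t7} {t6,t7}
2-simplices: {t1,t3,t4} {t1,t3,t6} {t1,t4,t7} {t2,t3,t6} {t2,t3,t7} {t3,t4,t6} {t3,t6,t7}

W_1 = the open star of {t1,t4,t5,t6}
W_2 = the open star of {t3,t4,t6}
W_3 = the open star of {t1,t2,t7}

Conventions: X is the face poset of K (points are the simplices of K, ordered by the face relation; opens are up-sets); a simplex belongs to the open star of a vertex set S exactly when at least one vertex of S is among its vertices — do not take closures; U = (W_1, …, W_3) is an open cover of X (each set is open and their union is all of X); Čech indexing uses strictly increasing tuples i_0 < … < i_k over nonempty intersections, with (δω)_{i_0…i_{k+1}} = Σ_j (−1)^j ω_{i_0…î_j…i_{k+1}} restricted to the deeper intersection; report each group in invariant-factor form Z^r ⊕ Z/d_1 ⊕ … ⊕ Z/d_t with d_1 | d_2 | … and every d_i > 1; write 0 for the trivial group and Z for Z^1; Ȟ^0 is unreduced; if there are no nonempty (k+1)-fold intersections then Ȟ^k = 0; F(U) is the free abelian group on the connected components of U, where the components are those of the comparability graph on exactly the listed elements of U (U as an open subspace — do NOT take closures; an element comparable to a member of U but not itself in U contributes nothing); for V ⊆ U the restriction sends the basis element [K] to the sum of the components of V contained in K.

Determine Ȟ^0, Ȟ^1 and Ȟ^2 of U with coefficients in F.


Ȟ^0 = Z^2, Ȟ^1 = Z^2, Ȟ^2 = 0

cover nerve:
  W1={{t1},{t4},{t5},{t6},{t1,t3},{t1,t4},{t1,t6},{t1,t7},{t2,t4},{t2,t6},{t3,t4},{t3,t6},{t4,t6},{t4,t7},{t6,t7},{t1,t3,t4},{t1,t3,t6},{t1,t4,t7},{t2,t3,t6},{t3,t4,t6},{t3,t6,t7}} W2={{t3},{t4},{t6},{t1,t3},{t1,t4},{t1,t6},{t2,t3},{t2,t4},{t2,t6},{t3,t4},{t3,t6},{t3,t7},{t4,t6},{t4,t7},{t6,t7},{t1,t3,t4},{t1,t3,t6},{t1,t4,t7},{t2,t3,t6},{t2,t3,t7},{t3,t4,t6},{t3,t6,t7}} W3={{t1},{t2},{t7},{t1,t3},{t1,t4},{t1,t6},{t1,t7},{t2,t3},{t2,t4},{t2,t6},{t2,t7},{t3,t7},{t4,t7},{t6,t7},{t1,t3,t4},{t1,t3,t6},{t1,t4,t7},{t2,t3,t6},{t2,t3,t7},{t3,t6,t7}}
  W12={{t4},{t6},{t1,t3},{t1,t4},{t1,t6},{t2,t4},{t2,t6},{t3,t4},{t3,t6},{t4,t6},{t4,t7},{t6,t7},{t1,t3,t4},{t1,t3,t6},{t1,t4,t7},{t2,t3,t6},{t3,t4,t6},{t3,t6,t7}} W13={{t1},{t1,t3},{t1,t4},{t1,t6},{t1,t7},{t2,t4},{t2,t6},{t4,t7},{t6,t7},{t1,t3,t4},{t1,t3,t6},{t1,t4,t7},{t2,t3,t6},{t3,t6,t7}} W23={{t1,t3},{t1,t4},{t1,t6},{t2,t3},{t2,t4},{t2,t6},{t3,t7},{t4,t7},{t6,t7},{t1,t3,t4},{t1,t3,t6},{t1,t4,t7},{t2,t3,t6},{t2,t3,t7},{t3,t6,t7}}
  W123={{t1,t3},{t1,t4},{t1,t6},{t2,t4},{t2,t6},{t4,t7},{t6,t7},{t1,t3,t4},{t1,t3,t6},{t1,t4,t7},{t2,t3,t6},{t3,t6,t7}}
components per intersection:
  W1: {{t1},{t4},{t6},{t1,t3},{t1,t4},{t1,t6},{t1,t7},{t2,t4},{t2,t6},{t3,t4},{t3,t6},{t4,t6},{t4,t7},{t6,t7},{t1,t3,t4},{t1,t3,t6},{t1,t4,t7},{t2,t3,t6},{t3,t4,t6},{t3,t6,t7}} {{t5}}
  W2: {{t3},{t4},{t6},{t1,t3},{t1,t4},{t1,t6},{t2,t3},{t2,t4},{t2,t6},{t3,t4},{t3,t6},{t3,t7},{t4,t6},{t4,t7},{t6,t7},{t1,t3,t4},{t1,t3,t6},{t1,t4,t7},{t2,t3,t6},{t2,t3,t7},{t3,t4,t6},{t3,t6,t7}}
  W3: {{t1},{t2},{t7},{t1,t3},{t1,t4},{t1,t6},{t1,t7},{t2,t3},{t2,t4},{t2,t6},{t2,t7},{t3,t7},{t4,t7},{t6,t7},{t1,t3,t4},{t1,t3,t6},{t1,t4,t7},{t2,t3,t6},{t2,t3,t7},{t3,t6,t7}}
  W12: {{t4},{t6},{t1,t3},{t1,t4},{t1,t6},{t2,t4},{t2,t6},{t3,t4},{t3,t6},{t4,t6},{t4,t7},{t6,t7},{t1,t3,t4},{t1,t3,t6},{t1,t4,t7},{t2,t3,t6},{t3,t4,t6},{t3,t6,t7}}
  W13: {{t1},{t1,t3},{t1,t4},{t1,t6},{t1,t7},{t4,t7},{t1,t3,t4},{t1,t3,t6},{t1,t4,t7}} {{t2,t4}} {{t2,t6},{t2,t3,t6}} {{t6,t7},{t3,t6,t7}}
  W23: {{t1,t3},{t1,t4},{t1,t6},{t4,t7},{t1,t3,t4},{t1,t3,t6},{t1,t4,t7}} {{t2,t3},{t2,t6},{t3,t7},{t6,t7},{t2,t3,t6},{t2,t3,t7},{t3,t6,t7}} {{t2,t4}}
  W123: {{t1,t3},{t1,t4},{t1,t6},{t4,t7},{t1,t3,t4},{t1,t3,t6},{t1,t4,t7}} {{t2,t4}} {{t2,t6},{t2,t3,t6}} {{t6,t7},{t3,t6,t7}}
C dims 4,8,4; δ0: rk 2, SNF 1^2; δ1: rk 4, SNF 1^4
Ȟ^0: (4−2)−0=2 ⇒ Z^2
Ȟ^1: (8−4)−2=2 ⇒ Z^2
Ȟ^2: (4−0)−4=0 ⇒ 0


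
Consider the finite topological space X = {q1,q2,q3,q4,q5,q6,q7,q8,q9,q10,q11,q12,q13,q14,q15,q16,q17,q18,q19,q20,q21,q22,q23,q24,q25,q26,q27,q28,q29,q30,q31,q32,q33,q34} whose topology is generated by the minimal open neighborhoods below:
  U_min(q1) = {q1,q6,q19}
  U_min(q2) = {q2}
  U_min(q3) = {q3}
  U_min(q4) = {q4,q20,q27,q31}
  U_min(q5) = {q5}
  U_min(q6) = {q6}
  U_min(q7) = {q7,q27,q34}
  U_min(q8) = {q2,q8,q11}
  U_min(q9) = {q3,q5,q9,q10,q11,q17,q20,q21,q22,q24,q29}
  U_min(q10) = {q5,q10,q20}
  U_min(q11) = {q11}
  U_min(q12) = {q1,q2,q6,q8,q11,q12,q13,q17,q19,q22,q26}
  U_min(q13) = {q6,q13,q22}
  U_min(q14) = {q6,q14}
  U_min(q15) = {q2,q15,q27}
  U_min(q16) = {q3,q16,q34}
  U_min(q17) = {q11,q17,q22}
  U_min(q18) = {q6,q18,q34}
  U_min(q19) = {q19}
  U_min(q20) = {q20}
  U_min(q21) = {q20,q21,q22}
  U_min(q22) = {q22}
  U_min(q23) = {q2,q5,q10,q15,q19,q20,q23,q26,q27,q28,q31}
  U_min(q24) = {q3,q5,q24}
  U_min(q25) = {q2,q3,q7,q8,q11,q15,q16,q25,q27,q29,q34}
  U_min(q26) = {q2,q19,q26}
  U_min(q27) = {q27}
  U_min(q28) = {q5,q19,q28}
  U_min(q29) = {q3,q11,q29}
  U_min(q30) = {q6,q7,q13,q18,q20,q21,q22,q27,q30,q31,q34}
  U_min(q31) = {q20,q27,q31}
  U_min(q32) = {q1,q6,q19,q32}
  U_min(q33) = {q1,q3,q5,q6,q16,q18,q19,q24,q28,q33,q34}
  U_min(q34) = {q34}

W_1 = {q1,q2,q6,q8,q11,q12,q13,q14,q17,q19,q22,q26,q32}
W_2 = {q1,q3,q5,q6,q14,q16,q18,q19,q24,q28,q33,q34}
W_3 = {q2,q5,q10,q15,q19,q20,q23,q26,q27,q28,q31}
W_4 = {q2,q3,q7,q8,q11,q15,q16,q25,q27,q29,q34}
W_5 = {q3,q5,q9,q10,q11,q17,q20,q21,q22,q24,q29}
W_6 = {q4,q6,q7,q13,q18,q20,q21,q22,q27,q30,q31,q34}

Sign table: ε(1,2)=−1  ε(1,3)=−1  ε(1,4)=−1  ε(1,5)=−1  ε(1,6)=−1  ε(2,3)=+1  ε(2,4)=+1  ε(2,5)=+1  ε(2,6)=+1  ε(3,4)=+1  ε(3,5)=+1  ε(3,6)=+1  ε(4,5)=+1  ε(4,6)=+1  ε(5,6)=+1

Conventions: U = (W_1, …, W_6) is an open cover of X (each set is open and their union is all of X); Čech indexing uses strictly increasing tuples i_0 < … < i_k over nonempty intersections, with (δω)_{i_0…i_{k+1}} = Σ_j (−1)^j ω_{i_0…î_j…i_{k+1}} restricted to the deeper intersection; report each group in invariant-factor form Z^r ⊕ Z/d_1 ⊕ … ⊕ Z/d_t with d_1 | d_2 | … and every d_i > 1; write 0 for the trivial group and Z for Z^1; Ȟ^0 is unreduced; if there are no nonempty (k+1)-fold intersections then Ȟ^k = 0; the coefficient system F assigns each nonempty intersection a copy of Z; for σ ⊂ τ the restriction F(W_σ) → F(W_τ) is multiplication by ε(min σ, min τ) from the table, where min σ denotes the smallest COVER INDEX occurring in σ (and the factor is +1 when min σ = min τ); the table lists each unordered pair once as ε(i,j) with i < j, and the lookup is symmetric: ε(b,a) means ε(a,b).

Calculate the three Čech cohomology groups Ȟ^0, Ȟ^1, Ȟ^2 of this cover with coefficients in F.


nonempty overlaps:
  W12={q1,q6,q14,q19} W13={q2,q19,q26} W14={q2,q8,q11} W15={q11,q17,q22} W16={q6,q13,q22} W23={q5,q19,q28} W24={q3,q16,q34} W25={q3,q5,q24} W26={q6,q18,q34} W34={q2,q15,q27} W35={q5,q10,q20} W36={q20,q27,q31} W45={q3,q11,q29} W46={q7,q27,q34} W56={q20,q21,q22}
  W123={q19} W126={q6} W134={q2} W145={q11} W156={q22} W235={q5} W245={q3} W246={q34} W346={q27} W356={q20}
C dims 6,15,10; δ0: rk 5, SNF 1^5; δ1: rk 10, SNF 1^9·2
degree 0: 6−5−0 = 1 → Ȟ^0 ≅ Z
degree 1: 15−10−5 = 0 → Ȟ^1 ≅ 0
degree 2: 10−0−10 = 0 plus torsion [2] → Ȟ^2 ≅ Z/2

Ȟ^0 = Z; Ȟ^1 = 0; Ȟ^2 = Z/2


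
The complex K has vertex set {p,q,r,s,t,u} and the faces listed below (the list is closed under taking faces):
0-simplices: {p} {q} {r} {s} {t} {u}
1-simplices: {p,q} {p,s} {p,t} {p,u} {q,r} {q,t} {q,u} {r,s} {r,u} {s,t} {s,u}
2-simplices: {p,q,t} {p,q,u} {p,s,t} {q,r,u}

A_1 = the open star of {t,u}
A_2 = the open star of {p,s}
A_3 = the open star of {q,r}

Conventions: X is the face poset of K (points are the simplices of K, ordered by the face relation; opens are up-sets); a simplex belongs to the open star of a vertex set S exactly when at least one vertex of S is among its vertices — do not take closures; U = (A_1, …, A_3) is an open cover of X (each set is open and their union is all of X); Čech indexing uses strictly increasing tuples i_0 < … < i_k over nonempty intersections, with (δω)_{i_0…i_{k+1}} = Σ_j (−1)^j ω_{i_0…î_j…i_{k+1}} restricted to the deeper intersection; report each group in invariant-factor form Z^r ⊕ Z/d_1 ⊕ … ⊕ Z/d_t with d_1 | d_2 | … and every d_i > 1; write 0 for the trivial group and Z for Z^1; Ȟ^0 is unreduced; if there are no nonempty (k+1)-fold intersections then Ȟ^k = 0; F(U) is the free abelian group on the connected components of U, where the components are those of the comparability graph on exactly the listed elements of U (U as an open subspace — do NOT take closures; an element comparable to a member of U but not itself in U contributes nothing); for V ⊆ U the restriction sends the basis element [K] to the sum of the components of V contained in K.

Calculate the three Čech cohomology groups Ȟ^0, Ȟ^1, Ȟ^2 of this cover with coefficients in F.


nerve simplices:
  A1={{t},{u},{p,t},{p,u},{q,t},{q,u},{r,u},{s,t},{s,u},{p,q,t},{p,q,u},{p,s,t},{q,r,u}} A2={{p},{s},{p,q},{p,s},{p,t},{p,u},{r,s},{s,t},{s,u},{p,q,t},{p,q,u},{p,s,t}} A3={{q},{r},{p,q},{q,r},{q,t},{q,u},{r,s},{r,u},{p,q,t},{p,q,u},{q,r,u}}
  A12={{p,t},{p,u},{s,t},{s,u},{p,q,t},{p,q,u},{p,s,t}} A13={{q,t},{q,u},{r,u},{p,q,t},{p,q,u},{q,r,u}} A23={{p,q},{r,s},{p,q,t},{p,q,u}}
  A123={{p,q,t},{p,q,u}}
components per intersection:
  A1: {{t},{p,t},{q,t},{s,t},{p,q,t},{p,s,t}} {{u},{p,u},{q,u},{r,u},{s,u},{p,q,u},{q,r,u}}
  A2: {{p},{s},{p,q},{p,s},{p,t},{p,u},{r,s},{s,t},{s,u},{p,q,t},{p,q,u},{p,s,t}}
  A3: {{q},{r},{p,q},{q,r},{q,t},{q,u},{r,s},{r,u},{p,q,t},{p,q,u},{q,r,u}}
  A12: {{p,t},{s,t},{p,q,t},{p,s,t}} {{p,u},{p,q,u}} {{s,u}}
  A13: {{q,t},{p,q,t}} {{q,u},{r,u},{p,q,u},{q,r,u}}
  A23: {{p,q},{p,q,t},{p,q,u}} {{r,s}}
  A123: {{p,q,t}} {{p,q,u}}
C dims 4,7,2; δ0: rk 3, SNF 1^3; δ1: rk 2, SNF 1^2
degree 0: 4−3−0 = 1 → Ȟ^0 ≅ Z
degree 1: 7−2−3 = 2 → Ȟ^1 ≅ Z^2
degree 2: 2−0−2 = 0 → Ȟ^2 ≅ 0

Ȟ^0(U;F) ≅ Z, Ȟ^1(U;F) ≅ Z^2, Ȟ^2(U;F) ≅ 0


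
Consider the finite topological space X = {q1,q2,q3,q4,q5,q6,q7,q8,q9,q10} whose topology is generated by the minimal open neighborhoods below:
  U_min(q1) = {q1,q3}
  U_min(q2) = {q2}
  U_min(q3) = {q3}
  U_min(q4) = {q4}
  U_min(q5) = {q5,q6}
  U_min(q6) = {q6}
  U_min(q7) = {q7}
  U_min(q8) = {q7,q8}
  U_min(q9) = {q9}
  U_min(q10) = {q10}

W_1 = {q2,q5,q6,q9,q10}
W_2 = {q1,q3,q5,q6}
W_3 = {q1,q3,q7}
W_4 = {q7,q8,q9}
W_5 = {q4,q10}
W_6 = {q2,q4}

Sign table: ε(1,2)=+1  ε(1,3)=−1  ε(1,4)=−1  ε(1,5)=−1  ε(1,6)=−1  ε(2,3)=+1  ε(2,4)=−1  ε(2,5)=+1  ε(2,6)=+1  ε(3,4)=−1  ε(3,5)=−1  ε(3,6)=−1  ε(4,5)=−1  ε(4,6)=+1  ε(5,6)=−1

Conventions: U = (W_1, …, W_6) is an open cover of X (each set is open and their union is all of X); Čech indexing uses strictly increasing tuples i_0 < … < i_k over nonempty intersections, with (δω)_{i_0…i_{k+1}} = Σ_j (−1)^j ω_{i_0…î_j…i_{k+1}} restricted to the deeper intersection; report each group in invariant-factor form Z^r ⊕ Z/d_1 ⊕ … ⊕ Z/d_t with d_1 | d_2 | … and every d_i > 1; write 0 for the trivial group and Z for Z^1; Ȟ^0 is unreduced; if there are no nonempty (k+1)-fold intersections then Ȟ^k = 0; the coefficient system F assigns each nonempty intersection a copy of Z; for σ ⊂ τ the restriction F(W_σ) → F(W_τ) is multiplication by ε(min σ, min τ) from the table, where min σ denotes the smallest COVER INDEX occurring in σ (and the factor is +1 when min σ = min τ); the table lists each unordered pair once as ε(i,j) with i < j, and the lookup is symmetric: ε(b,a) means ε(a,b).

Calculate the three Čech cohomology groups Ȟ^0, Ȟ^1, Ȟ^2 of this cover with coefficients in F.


intersection data:
  W12={q5,q6} W14={q9} W15={q10} W16={q2} W23={q1,q3} W34={q7} W56={q4}
C dims 6,7; δ0: rk 6, SNF 1^5·2
Ȟ^0 = (6 − 6) − 0 = 0, so Ȟ^0 ≅ 0
Ȟ^1 = (7 − 0) − 6 = 1 plus torsion [2], so Ȟ^1 ≅ Z ⊕ Z/2
Ȟ^2 = (0 − 0) − 0 = 0, so Ȟ^2 ≅ 0

Ȟ^0(U;F) ≅ 0; Ȟ^1(U;F) ≅ Z ⊕ Z/2; Ȟ^2(U;F) ≅ 0


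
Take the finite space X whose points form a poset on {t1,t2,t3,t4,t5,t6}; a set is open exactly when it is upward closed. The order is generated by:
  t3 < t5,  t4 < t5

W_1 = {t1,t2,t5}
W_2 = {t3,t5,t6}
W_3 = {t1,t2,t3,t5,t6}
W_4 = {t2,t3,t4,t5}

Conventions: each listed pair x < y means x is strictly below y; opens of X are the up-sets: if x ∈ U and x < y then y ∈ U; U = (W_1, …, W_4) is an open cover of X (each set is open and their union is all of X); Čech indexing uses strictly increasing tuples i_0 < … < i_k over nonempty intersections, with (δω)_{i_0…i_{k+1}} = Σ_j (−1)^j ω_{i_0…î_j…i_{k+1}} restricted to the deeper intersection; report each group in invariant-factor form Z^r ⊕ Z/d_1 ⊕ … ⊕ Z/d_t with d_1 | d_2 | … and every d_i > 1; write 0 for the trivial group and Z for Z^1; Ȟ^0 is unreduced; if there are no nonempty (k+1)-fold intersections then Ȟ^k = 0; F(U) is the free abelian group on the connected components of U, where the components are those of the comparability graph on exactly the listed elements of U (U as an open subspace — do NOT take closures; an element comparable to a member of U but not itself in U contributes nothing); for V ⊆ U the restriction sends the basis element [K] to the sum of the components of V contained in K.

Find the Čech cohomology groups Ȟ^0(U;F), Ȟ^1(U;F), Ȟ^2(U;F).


Ȟ^0 = Z^4,  Ȟ^1 = 0,  Ȟ^2 = 0

nerve simplices:
  W12={t5} W13={t1,t2,t5} W14={t2,t5} W23={t3,t5,t6} W24={t3,t5} W34={t2,t3,t5}
  W123={t5} W124={t5} W134={t2,t5} W234={t3,t5}
  W1234={t5}
components per intersection:
  W1: {t1} {t2} {t5}
  W2: {t3,t5} {t6}
  W3: {t1} {t2} {t3,t5} {t6}
  W4: {t2} {t3,t4,t5}
  W12: {t5}
  W13: {t1} {t2} {t5}
  W14: {t2} {t5}
  W23: {t3,t5} {t6}
  W24: {t3,t5}
  W34: {t2} {t3,t5}
  W123: {t5}
  W124: {t5}
  W134: {t2} {t5}
  W234: {t3,t5}
  W1234: {t5}
C dims 11,11,5,1; δ0: rk 7, SNF 1^7; δ1: rk 4, SNF 1^4; δ2: rk 1, SNF 1^1
degree 0: 11−7−0 = 4 → Ȟ^0 ≅ Z^4
degree 1: 11−4−7 = 0 → Ȟ^1 ≅ 0
degree 2: 5−1−4 = 0 → Ȟ^2 ≅ 0


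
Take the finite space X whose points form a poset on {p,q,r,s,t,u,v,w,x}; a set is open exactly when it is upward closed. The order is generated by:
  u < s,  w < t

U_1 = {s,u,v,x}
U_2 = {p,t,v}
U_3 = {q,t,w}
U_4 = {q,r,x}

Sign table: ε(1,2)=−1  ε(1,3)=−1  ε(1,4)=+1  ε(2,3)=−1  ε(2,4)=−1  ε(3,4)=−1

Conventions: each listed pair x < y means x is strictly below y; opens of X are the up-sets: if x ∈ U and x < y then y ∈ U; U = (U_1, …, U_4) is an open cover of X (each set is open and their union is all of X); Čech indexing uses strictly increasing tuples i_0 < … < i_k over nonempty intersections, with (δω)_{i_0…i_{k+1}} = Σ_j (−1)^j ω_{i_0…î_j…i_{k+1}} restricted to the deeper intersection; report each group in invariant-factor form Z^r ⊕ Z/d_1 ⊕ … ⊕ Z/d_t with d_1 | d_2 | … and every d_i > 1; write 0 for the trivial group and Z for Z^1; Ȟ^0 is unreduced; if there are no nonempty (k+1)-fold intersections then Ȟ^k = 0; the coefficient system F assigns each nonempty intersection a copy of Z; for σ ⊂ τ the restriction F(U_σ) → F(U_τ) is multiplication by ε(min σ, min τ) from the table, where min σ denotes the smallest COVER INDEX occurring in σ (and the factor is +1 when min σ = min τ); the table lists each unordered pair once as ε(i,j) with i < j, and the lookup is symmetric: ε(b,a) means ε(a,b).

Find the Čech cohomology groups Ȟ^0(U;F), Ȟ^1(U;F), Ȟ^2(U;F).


Ȟ^0 = 0, Ȟ^1 = Z/2 and Ȟ^2 = 0

nonempty overlaps:
  U12={v} U14={x} U23={t} U34={q}
C dims 4,4; δ0: rk 4, SNF 1^3·2
degree 0: 4−4−0 = 0 → Ȟ^0 ≅ 0
degree 1: 4−0−4 = 0 plus torsion [2] → Ȟ^1 ≅ Z/2
degree 2: 0−0−0 = 0 → Ȟ^2 ≅ 0


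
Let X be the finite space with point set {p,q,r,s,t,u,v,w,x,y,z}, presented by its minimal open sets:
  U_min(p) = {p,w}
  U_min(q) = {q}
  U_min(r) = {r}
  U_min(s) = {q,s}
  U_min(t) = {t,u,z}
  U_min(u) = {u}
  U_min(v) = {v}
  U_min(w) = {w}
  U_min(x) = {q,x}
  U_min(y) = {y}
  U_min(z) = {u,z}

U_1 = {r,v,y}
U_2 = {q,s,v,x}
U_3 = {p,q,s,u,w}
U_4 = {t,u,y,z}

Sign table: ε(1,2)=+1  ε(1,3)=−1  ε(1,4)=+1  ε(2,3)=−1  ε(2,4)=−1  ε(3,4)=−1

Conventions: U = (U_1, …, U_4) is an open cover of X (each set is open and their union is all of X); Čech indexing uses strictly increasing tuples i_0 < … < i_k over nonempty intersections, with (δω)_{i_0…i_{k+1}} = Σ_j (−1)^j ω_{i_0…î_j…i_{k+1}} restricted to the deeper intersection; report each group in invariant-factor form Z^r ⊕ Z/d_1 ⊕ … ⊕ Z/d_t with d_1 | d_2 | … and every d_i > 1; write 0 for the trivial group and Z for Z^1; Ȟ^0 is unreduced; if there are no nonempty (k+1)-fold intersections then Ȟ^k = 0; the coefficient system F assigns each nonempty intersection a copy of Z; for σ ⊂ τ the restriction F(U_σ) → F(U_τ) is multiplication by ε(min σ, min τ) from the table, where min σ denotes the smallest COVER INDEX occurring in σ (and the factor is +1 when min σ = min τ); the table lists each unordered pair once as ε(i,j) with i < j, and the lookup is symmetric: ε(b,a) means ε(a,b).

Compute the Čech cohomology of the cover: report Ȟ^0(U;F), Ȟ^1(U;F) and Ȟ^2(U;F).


Ȟ^0 = Z; Ȟ^1 = Z; Ȟ^2 = 0

nerve simplices:
  U12={v} U14={y} U23={q,s} U34={u}
C dims 4,4; δ0: rk 3, SNF 1^3
degree 0: 4−3−0 = 1 → Ȟ^0 ≅ Z
degree 1: 4−0−3 = 1 → Ȟ^1 ≅ Z
degree 2: 0−0−0 = 0 → Ȟ^2 ≅ 0


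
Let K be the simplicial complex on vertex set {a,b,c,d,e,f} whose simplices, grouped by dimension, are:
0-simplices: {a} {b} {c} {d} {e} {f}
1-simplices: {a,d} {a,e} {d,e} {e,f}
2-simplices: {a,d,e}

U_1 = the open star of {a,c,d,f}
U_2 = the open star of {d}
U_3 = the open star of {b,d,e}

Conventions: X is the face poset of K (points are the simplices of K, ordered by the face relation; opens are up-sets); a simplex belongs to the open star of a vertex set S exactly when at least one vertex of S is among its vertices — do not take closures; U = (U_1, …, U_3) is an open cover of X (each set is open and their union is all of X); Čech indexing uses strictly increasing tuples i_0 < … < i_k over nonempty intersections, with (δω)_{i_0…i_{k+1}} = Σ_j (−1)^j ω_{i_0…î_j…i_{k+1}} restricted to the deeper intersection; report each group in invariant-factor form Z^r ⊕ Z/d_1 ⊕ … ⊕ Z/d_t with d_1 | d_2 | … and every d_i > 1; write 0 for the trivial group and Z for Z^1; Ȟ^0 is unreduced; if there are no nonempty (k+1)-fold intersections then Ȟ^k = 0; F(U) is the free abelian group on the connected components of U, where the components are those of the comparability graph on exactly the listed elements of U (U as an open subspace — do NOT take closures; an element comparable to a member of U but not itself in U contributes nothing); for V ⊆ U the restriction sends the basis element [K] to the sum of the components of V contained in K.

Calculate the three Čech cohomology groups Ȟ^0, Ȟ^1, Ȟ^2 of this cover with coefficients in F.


nerve of the cover:
  U1={{a},{c},{d},{f},{a,d},{a,e},{d,e},{e,f},{a,d,e}} U2={{d},{a,d},{d,e},{a,d,e}} U3={{b},{d},{e},{a,d},{a,e},{d,e},{e,f},{a,d,e}}
  U12={{d},{a,d},{d,e},{a,d,e}} U13={{d},{a,d},{a,e},{d,e},{e,f},{a,d,e}} U23={{d},{a,d},{d,e},{a,d,e}}
  U123={{d},{a,d},{d,e},{a,d,e}}
components per intersection:
  U1: {{a},{d},{a,d},{a,e},{d,e},{a,d,e}} {{c}} {{f},{e,f}}
  U2: {{d},{a,d},{d,e},{a,d,e}}
  U3: {{b}} {{d},{e},{a,d},{a,e},{d,e},{e,f},{a,d,e}}
  U12: {{d},{a,d},{d,e},{a,d,e}}
  U13: {{d},{a,d},{a,e},{d,e},{a,d,e}} {{e,f}}
  U23: {{d},{a,d},{d,e},{a,d,e}}
  U123: {{d},{a,d},{d,e},{a,d,e}}
C dims 6,4,1; δ0: rk 3, SNF 1^3; δ1: rk 1, SNF 1^1
Ȟ^0 = (6 − 3) − 0 = 3, so Ȟ^0 ≅ Z^3
Ȟ^1 = (4 − 1) − 3 = 0, so Ȟ^1 ≅ 0
Ȟ^2 = (1 − 0) − 1 = 0, so Ȟ^2 ≅ 0

Ȟ^0 ≅ Z^3; Ȟ^1 ≅ 0; Ȟ^2 ≅ 0
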